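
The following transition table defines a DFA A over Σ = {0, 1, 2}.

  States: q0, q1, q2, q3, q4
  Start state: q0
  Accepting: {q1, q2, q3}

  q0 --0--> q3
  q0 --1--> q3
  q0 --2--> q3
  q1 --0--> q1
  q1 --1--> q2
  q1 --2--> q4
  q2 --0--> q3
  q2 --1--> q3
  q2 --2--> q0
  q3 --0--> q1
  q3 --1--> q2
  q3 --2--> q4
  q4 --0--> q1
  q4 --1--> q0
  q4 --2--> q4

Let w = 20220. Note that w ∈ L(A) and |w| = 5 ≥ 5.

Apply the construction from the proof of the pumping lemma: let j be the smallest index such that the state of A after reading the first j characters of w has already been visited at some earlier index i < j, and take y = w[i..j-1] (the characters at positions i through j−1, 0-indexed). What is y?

2

State sequence: q0 -2-> q3 -0-> q1 -2-> q4 -2-> q4 -0-> q1
First repeat at step 4: q4 was already visited.

So i = 3, j = 4, giving x = w[0:3] = 202, y = w[3:4] = 2, z = w[4:5] = 0.
Check: |xy| = 4 ≤ 5 and |y| = 1 ≥ 1. Reading y takes A from q4 back to q4, so every xyⁱz is accepted.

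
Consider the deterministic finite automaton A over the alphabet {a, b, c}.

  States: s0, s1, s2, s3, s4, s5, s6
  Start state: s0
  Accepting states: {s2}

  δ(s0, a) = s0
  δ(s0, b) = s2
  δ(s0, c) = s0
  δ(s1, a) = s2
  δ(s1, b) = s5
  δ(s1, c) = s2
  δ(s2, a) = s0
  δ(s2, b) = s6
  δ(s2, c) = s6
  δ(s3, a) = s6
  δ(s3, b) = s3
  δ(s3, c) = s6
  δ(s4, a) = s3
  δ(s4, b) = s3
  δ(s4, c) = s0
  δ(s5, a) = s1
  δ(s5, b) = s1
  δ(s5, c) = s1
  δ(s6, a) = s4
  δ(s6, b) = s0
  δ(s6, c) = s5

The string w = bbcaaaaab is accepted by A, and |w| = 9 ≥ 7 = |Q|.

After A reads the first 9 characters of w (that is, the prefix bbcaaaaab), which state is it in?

s2

State sequence: s0 -b-> s2 -b-> s6 -c-> s5 -a-> s1 -a-> s2 -a-> s0 -a-> s0 -a-> s0 -b-> s2

After reading 9 characters, A is in state s2.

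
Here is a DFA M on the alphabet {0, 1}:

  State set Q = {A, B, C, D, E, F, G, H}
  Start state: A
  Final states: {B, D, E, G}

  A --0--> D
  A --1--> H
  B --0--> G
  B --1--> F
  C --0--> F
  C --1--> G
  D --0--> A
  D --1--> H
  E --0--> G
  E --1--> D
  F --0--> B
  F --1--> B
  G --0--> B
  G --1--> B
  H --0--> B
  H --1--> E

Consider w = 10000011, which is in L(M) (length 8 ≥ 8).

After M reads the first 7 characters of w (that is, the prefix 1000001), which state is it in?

F

State sequence: A -1-> H -0-> B -0-> G -0-> B -0-> G -0-> B -1-> F

After reading 7 characters, M is in state F.
(This kind of state-tracing is the core of the pumping-lemma construction: with 8 states, pigeonhole forces a repeat within the first 8 steps.)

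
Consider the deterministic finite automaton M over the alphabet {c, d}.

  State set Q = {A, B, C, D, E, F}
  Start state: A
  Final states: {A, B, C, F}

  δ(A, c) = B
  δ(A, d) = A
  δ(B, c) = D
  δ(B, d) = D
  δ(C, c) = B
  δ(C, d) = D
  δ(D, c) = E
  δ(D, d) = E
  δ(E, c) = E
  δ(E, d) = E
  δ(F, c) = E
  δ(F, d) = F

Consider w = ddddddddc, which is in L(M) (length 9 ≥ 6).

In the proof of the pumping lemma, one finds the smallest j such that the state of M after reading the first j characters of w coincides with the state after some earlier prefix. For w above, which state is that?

A

Run of M on w = d d d d d d d d c:
  step 0: A  (start)
  step 1: A  (read d: A→A)   ← first repeat (A seen earlier)
  step 2: A  (read d: A→A)
  step 3: A  (read d: A→A)
  step 4: A  (read d: A→A)
  step 5: A  (read d: A→A)
  step 6: A  (read d: A→A)
  step 7: A  (read d: A→A)
  step 8: A  (read d: A→A)
  step 9: B  (read c: A→B)

The earliest repeat is at step j = 1: M is in A, which it already visited at step i = 0.
Since M has 6 states, any run of length ≥ 6 visits 6+1 states, so by pigeonhole some state repeats within the first 6 steps — that repeat gives the pumpable loop.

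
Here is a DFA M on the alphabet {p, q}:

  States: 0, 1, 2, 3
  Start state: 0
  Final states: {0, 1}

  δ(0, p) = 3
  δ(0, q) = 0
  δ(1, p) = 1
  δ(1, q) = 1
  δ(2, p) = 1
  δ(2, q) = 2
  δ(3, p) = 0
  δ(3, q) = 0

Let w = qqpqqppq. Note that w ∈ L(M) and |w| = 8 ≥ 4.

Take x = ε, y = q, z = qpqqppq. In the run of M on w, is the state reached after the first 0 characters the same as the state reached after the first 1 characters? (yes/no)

yes

Run of M on the first 1 characters of w = q:
  step 0: 0  (start)
  step 1: 0  (read q: 0→0)

After x (step 0): 0. After xy (step 1): 0.
They match, so y = q drives M around a cycle from 0 back to itself; pumping y any number of times keeps M in 0 before reading z, and xyⁱz ∈ L(M) for every i ≥ 0.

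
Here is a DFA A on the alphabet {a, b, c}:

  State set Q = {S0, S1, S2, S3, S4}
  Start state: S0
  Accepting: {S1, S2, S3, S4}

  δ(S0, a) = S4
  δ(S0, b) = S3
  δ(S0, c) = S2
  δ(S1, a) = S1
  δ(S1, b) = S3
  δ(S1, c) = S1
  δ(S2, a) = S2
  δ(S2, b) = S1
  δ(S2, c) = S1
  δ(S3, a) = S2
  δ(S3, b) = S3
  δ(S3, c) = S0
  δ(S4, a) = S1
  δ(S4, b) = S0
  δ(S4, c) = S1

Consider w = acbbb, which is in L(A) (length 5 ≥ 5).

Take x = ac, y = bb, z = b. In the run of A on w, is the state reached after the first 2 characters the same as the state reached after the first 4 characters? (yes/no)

no

State sequence: S0 -a-> S4 -c-> S1 -b-> S3 -b-> S3

After x (step 2): S1. After xy (step 4): S3.
They differ (S1 ≠ S3), so y is not a cycle from the state after x; this split is not the one the pumping-lemma construction produces, and pumping y need not keep the string in L(A).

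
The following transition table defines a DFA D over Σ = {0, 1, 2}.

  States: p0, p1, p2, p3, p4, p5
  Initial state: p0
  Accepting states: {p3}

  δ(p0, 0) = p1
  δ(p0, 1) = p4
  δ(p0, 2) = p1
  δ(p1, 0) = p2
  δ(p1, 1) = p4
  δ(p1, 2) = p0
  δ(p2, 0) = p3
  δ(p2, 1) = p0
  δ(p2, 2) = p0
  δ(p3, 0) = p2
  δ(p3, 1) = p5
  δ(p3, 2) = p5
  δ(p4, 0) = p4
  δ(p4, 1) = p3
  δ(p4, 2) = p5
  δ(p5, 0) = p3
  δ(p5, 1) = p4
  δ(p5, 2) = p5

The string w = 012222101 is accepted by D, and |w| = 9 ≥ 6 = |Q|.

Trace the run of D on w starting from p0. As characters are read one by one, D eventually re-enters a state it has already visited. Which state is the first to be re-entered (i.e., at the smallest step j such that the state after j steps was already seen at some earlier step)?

State sequence: p0 -0-> p1 -1-> p4 -2-> p5 -2-> p5 -2-> p5 -2-> p5 -1-> p4 -0-> p4 -1-> p3
First repeat at step 4: p5 was already visited.

The earliest repeat is at step j = 4: D is in p5, which it already visited at step i = 3.

p5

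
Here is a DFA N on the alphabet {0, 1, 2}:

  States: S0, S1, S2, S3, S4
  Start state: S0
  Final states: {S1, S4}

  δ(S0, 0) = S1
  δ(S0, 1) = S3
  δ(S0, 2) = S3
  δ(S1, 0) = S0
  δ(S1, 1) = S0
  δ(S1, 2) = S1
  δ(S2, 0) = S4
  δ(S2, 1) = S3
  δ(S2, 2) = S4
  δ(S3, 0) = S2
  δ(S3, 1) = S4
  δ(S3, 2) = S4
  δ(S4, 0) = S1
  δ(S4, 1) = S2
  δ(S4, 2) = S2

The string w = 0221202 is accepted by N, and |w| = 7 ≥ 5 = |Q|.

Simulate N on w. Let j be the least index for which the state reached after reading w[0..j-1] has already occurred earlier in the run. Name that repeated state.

S1

Run of N on w = 0 2 2 1 2 0 2:
  step 0: S0  (start)
  step 1: S1  (read 0: S0→S1)
  step 2: S1  (read 2: S1→S1)   ← first repeat (S1 seen earlier)
  step 3: S1  (read 2: S1→S1)
  step 4: S0  (read 1: S1→S0)
  step 5: S3  (read 2: S0→S3)
  step 6: S2  (read 0: S3→S2)
  step 7: S4  (read 2: S2→S4)

The earliest repeat is at step j = 2: N is in S1, which it already visited at step i = 1.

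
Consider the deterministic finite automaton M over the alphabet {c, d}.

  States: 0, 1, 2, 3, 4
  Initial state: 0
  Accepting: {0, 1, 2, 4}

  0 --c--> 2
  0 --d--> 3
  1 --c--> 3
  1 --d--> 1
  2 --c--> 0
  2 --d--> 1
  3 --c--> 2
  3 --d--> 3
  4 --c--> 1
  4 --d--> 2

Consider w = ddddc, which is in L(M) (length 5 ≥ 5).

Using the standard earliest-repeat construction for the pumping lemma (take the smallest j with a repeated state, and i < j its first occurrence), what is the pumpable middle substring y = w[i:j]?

Run of M on w = d d d d c:
  step 0: 0  (start)
  step 1: 3  (read d: 0→3)
  step 2: 3  (read d: 3→3)   ← first repeat (3 seen earlier)
  step 3: 3  (read d: 3→3)
  step 4: 3  (read d: 3→3)
  step 5: 2  (read c: 3→2)

So i = 1, j = 2, giving x = w[0:1] = d, y = w[1:2] = d, z = w[2:5] = ddc.
Check: |xy| = 2 ≤ 5 and |y| = 1 ≥ 1. Reading y takes M from 3 back to 3, so every xyⁱz is accepted.
With |Q| = 5, pigeonhole forces a state repeat no later than step 5; the substring read between the first and second visits to that state can be pumped.

d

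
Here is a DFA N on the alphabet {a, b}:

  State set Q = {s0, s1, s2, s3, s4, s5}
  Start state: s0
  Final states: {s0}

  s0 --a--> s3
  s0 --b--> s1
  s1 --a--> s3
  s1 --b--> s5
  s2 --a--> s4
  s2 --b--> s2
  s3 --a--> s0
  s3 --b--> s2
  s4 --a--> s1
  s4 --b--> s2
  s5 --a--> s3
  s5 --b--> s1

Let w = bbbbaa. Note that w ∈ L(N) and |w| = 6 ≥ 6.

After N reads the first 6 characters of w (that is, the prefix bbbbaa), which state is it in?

s0

State sequence: s0 -b-> s1 -b-> s5 -b-> s1 -b-> s5 -a-> s3 -a-> s0

After reading 6 characters, N is in state s0.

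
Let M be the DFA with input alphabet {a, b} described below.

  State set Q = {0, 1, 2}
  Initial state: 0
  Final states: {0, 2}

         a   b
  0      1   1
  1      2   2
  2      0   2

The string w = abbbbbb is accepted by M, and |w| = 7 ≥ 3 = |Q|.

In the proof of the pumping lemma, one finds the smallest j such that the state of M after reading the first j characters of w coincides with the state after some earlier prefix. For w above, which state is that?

2

Run of M on w = a b b b b b b:
  step 0: 0  (start)
  step 1: 1  (read a: 0→1)
  step 2: 2  (read b: 1→2)
  step 3: 2  (read b: 2→2)   ← first repeat (2 seen earlier)
  step 4: 2  (read b: 2→2)
  step 5: 2  (read b: 2→2)
  step 6: 2  (read b: 2→2)
  step 7: 2  (read b: 2→2)

The earliest repeat is at step j = 3: M is in 2, which it already visited at step i = 2.
The DFA has 3 states, so the proof of the pumping lemma guarantees a repeated state among the first 3+1 visited; the segment between the two visits is the pumpable y.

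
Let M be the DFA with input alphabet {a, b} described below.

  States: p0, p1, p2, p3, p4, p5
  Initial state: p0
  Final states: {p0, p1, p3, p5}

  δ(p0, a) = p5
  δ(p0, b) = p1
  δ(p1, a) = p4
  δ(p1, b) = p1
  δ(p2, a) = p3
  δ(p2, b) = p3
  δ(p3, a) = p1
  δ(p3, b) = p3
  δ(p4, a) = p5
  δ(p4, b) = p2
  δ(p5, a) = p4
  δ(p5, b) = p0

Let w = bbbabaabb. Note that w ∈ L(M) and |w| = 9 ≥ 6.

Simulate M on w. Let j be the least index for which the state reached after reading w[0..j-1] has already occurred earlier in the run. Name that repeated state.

p1

State sequence: p0 -b-> p1 -b-> p1 -b-> p1 -a-> p4 -b-> p2 -a-> p3 -a-> p1 -b-> p1 -b-> p1
First repeat at step 2: p1 was already visited.

The earliest repeat is at step j = 2: M is in p1, which it already visited at step i = 1.
The DFA has 6 states, so the proof of the pumping lemma guarantees a repeated state among the first 6+1 visited; the segment between the two visits is the pumpable y.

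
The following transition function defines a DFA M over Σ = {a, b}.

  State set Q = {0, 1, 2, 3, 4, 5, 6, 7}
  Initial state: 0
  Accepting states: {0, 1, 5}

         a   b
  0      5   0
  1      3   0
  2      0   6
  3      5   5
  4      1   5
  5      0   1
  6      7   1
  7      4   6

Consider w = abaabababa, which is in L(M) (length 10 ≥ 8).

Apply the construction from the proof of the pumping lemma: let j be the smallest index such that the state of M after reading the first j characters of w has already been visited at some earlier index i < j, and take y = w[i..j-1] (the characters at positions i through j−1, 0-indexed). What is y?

Run of M on w = a b a a b a b a b a:
  step 0: 0  (start)
  step 1: 5  (read a: 0→5)
  step 2: 1  (read b: 5→1)
  step 3: 3  (read a: 1→3)
  step 4: 5  (read a: 3→5)   ← first repeat (5 seen earlier)
  step 5: 1  (read b: 5→1)
  step 6: 3  (read a: 1→3)
  step 7: 5  (read b: 3→5)
  step 8: 0  (read a: 5→0)
  step 9: 0  (read b: 0→0)
  step 10: 5  (read a: 0→5)

So i = 1, j = 4, giving x = w[0:1] = a, y = w[1:4] = baa, z = w[4:10] = bababa.
Check: |xy| = 4 ≤ 8 and |y| = 3 ≥ 1. Reading y takes M from 5 back to 5, so every xyⁱz is accepted.
The DFA has 8 states, so the proof of the pumping lemma guarantees a repeated state among the first 8+1 visited; the segment between the two visits is the pumpable y.

baa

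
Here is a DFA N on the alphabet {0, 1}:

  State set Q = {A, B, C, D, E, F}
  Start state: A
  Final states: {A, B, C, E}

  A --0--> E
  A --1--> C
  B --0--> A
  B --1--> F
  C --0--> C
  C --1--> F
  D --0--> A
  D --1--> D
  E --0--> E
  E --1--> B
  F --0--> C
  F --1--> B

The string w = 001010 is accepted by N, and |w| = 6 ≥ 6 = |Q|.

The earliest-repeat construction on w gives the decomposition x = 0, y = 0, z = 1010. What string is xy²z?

xy^2z = 0·0·0·1010 = 0001010.
Reading y = 0 takes N from E back to E, so after x·y·y the machine is still in E, and z then leads to the accepting state C. Hence 0001010 ∈ L(N).

0001010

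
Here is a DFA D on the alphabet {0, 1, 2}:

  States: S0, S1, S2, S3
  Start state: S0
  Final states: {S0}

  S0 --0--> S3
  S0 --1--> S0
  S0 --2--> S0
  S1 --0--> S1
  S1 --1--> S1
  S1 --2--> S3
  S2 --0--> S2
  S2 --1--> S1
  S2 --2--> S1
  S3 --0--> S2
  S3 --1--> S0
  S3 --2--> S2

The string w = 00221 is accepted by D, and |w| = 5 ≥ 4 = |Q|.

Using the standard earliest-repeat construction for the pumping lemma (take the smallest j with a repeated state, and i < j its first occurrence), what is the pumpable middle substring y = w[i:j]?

State sequence: S0 -0-> S3 -0-> S2 -2-> S1 -2-> S3 -1-> S0
First repeat at step 4: S3 was already visited.

So i = 1, j = 4, giving x = w[0:1] = 0, y = w[1:4] = 022, z = w[4:5] = 1.
Check: |xy| = 4 ≤ 4 and |y| = 3 ≥ 1. Reading y takes D from S3 back to S3, so every xyⁱz is accepted.
Since D has 4 states, any run of length ≥ 4 visits 4+1 states, so by pigeonhole some state repeats within the first 4 steps — that repeat gives the pumpable loop.

022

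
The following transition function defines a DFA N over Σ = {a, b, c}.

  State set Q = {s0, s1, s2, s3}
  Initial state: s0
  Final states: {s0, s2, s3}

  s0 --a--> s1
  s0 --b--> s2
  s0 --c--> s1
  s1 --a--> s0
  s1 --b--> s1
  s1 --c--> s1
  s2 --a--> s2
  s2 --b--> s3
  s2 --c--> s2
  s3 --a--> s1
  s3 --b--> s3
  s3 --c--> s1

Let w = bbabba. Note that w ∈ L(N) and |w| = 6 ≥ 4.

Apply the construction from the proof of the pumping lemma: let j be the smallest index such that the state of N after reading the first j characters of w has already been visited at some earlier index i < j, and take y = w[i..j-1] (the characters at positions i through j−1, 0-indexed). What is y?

b

Run of N on w = b b a b b a:
  step 0: s0  (start)
  step 1: s2  (read b: s0→s2)
  step 2: s3  (read b: s2→s3)
  step 3: s1  (read a: s3→s1)
  step 4: s1  (read b: s1→s1)   ← first repeat (s1 seen earlier)
  step 5: s1  (read b: s1→s1)
  step 6: s0  (read a: s1→s0)

So i = 3, j = 4, giving x = w[0:3] = bba, y = w[3:4] = b, z = w[4:6] = ba.
Check: |xy| = 4 ≤ 4 and |y| = 1 ≥ 1. Reading y takes N from s1 back to s1, so every xyⁱz is accepted.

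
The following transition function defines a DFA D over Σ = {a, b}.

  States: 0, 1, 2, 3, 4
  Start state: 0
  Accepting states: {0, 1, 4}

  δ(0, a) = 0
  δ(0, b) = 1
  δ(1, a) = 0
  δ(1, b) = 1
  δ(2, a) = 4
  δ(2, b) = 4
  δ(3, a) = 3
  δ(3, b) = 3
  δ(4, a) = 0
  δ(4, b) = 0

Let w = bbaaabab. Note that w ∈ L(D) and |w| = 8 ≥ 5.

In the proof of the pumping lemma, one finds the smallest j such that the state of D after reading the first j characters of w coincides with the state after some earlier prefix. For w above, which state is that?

1

State sequence: 0 -b-> 1 -b-> 1 -a-> 0 -a-> 0 -a-> 0 -b-> 1 -a-> 0 -b-> 1
First repeat at step 2: 1 was already visited.

The earliest repeat is at step j = 2: D is in 1, which it already visited at step i = 1.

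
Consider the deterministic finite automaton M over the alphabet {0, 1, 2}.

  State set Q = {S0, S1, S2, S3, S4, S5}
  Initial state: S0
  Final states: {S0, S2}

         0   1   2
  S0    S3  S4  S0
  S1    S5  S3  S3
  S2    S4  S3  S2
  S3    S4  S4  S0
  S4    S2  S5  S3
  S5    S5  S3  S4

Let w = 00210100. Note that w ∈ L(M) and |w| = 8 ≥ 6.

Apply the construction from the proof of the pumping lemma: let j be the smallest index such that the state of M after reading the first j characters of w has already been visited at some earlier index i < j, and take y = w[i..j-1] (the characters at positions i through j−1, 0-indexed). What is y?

02

Run of M on w = 0 0 2 1 0 1 0 0:
  step 0: S0  (start)
  step 1: S3  (read 0: S0→S3)
  step 2: S4  (read 0: S3→S4)
  step 3: S3  (read 2: S4→S3)   ← first repeat (S3 seen earlier)
  step 4: S4  (read 1: S3→S4)
  step 5: S2  (read 0: S4→S2)
  step 6: S3  (read 1: S2→S3)
  step 7: S4  (read 0: S3→S4)
  step 8: S2  (read 0: S4→S2)

So i = 1, j = 3, giving x = w[0:1] = 0, y = w[1:3] = 02, z = w[3:8] = 10100.
Check: |xy| = 3 ≤ 6 and |y| = 2 ≥ 1. Reading y takes M from S3 back to S3, so every xyⁱz is accepted.
With |Q| = 6, pigeonhole forces a state repeat no later than step 6; the substring read between the first and second visits to that state can be pumped.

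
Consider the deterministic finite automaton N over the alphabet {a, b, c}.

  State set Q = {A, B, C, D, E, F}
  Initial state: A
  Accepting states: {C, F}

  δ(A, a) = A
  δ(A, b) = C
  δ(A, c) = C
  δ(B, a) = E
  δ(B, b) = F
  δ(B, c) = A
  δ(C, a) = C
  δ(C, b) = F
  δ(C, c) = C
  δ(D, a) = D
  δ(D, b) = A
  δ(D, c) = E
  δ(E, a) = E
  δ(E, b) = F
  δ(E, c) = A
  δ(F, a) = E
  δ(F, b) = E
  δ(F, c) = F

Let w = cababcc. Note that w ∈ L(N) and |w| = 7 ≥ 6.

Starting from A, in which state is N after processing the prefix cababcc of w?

F

State sequence: A -c-> C -a-> C -b-> F -a-> E -b-> F -c-> F -c-> F

After reading 7 characters, N is in state F.
(This kind of state-tracing is the core of the pumping-lemma construction: with 6 states, pigeonhole forces a repeat within the first 6 steps.)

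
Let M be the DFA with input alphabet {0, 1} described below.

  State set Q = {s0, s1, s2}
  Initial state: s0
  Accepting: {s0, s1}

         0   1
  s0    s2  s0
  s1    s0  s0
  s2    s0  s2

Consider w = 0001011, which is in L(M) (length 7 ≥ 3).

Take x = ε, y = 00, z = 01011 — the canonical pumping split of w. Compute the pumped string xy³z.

00000001011

xy^3z = ε·00·00·00·01011 = 00000001011.
Reading y = 00 takes M from s0 back to s0, so after x·y·y·y the machine is still in s0, and z then leads to the accepting state s0. Hence 00000001011 ∈ L(M).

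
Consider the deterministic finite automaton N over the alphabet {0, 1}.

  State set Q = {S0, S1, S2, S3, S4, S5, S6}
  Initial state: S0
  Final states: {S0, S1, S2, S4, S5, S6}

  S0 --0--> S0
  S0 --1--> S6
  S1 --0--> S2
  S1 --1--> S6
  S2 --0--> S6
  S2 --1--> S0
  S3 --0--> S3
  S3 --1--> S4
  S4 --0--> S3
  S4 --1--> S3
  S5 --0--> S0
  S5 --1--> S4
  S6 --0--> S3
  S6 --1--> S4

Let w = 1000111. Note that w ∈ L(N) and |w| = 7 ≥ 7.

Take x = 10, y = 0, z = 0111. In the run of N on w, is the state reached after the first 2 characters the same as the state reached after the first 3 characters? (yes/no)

Run of N on the first 3 characters of w = 1 0 0:
  step 0: S0  (start)
  step 1: S6  (read 1: S0→S6)
  step 2: S3  (read 0: S6→S3)
  step 3: S3  (read 0: S3→S3)

After x (step 2): S3. After xy (step 3): S3.
They match, so y = 0 drives N around a cycle from S3 back to itself; pumping y any number of times keeps N in S3 before reading z, and xyⁱz ∈ L(N) for every i ≥ 0.

yes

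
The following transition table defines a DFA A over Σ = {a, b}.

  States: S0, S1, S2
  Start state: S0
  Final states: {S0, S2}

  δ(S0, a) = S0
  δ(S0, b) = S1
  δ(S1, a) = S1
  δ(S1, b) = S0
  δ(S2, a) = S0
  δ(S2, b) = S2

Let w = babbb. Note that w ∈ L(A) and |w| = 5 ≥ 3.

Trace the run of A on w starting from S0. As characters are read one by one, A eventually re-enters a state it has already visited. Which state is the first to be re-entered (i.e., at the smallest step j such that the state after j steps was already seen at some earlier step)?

S1

Run of A on w = b a b b b:
  step 0: S0  (start)
  step 1: S1  (read b: S0→S1)
  step 2: S1  (read a: S1→S1)   ← first repeat (S1 seen earlier)
  step 3: S0  (read b: S1→S0)
  step 4: S1  (read b: S0→S1)
  step 5: S0  (read b: S1→S0)

The earliest repeat is at step j = 2: A is in S1, which it already visited at step i = 1.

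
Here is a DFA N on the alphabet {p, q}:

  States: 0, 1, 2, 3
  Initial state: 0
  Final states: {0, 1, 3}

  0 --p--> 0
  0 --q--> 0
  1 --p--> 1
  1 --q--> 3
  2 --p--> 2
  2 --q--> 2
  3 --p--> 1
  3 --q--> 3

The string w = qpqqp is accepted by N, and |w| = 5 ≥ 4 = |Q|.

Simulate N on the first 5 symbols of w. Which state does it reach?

0

Run of N on the first 5 characters of w = q p q q p:
  step 0: 0  (start)
  step 1: 0  (read q: 0→0)
  step 2: 0  (read p: 0→0)
  step 3: 0  (read q: 0→0)
  step 4: 0  (read q: 0→0)
  step 5: 0  (read p: 0→0)

After reading 5 characters, N is in state 0.
(This kind of state-tracing is the core of the pumping-lemma construction: with 4 states, pigeonhole forces a repeat within the first 4 steps.)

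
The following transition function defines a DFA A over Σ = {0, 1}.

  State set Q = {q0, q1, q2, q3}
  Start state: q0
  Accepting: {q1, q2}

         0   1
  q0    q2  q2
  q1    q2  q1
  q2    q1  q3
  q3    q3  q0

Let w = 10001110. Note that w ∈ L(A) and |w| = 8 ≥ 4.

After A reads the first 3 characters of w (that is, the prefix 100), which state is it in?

Run of A on the first 3 characters of w = 1 0 0:
  step 0: q0  (start)
  step 1: q2  (read 1: q0→q2)
  step 2: q1  (read 0: q2→q1)
  step 3: q2  (read 0: q1→q2)

After reading 3 characters, A is in state q2.
(This kind of state-tracing is the core of the pumping-lemma construction: with 4 states, pigeonhole forces a repeat within the first 4 steps.)

q2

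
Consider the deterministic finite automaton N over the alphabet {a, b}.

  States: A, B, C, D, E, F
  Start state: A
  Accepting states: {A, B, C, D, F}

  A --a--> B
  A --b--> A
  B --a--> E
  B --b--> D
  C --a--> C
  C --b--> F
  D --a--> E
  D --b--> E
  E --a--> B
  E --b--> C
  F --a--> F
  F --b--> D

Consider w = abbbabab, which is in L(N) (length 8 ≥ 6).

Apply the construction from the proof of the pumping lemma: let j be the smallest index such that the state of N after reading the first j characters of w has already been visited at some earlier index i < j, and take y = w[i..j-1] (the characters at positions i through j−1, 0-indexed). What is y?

State sequence: A -a-> B -b-> D -b-> E -b-> C -a-> C -b-> F -a-> F -b-> D
First repeat at step 5: C was already visited.

So i = 4, j = 5, giving x = w[0:4] = abbb, y = w[4:5] = a, z = w[5:8] = bab.
Check: |xy| = 5 ≤ 6 and |y| = 1 ≥ 1. Reading y takes N from C back to C, so every xyⁱz is accepted.

a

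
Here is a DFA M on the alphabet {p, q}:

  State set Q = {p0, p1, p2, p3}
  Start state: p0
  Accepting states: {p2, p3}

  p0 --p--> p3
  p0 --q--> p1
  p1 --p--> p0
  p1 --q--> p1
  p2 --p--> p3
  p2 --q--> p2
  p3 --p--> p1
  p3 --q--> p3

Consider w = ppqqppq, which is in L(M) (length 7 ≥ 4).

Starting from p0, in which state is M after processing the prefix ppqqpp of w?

State sequence: p0 -p-> p3 -p-> p1 -q-> p1 -q-> p1 -p-> p0 -p-> p3

After reading 6 characters, M is in state p3.
(This kind of state-tracing is the core of the pumping-lemma construction: with 4 states, pigeonhole forces a repeat within the first 4 steps.)

p3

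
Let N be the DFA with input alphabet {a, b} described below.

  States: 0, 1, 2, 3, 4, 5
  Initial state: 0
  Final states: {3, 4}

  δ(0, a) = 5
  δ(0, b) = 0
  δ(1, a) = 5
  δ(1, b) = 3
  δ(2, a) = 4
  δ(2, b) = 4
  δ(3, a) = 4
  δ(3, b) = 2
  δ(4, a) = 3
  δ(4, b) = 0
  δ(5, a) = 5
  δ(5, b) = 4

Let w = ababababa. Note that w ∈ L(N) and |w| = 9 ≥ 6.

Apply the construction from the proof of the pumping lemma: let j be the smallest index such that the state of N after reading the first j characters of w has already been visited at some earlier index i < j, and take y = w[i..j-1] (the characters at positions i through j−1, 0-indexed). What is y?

aba

Run of N on w = a b a b a b a b a:
  step 0: 0  (start)
  step 1: 5  (read a: 0→5)
  step 2: 4  (read b: 5→4)
  step 3: 3  (read a: 4→3)
  step 4: 2  (read b: 3→2)
  step 5: 4  (read a: 2→4)   ← first repeat (4 seen earlier)
  step 6: 0  (read b: 4→0)
  step 7: 5  (read a: 0→5)
  step 8: 4  (read b: 5→4)
  step 9: 3  (read a: 4→3)

So i = 2, j = 5, giving x = w[0:2] = ab, y = w[2:5] = aba, z = w[5:9] = baba.
Check: |xy| = 5 ≤ 6 and |y| = 3 ≥ 1. Reading y takes N from 4 back to 4, so every xyⁱz is accepted.
Since N has 6 states, any run of length ≥ 6 visits 6+1 states, so by pigeonhole some state repeats within the first 6 steps — that repeat gives the pumpable loop.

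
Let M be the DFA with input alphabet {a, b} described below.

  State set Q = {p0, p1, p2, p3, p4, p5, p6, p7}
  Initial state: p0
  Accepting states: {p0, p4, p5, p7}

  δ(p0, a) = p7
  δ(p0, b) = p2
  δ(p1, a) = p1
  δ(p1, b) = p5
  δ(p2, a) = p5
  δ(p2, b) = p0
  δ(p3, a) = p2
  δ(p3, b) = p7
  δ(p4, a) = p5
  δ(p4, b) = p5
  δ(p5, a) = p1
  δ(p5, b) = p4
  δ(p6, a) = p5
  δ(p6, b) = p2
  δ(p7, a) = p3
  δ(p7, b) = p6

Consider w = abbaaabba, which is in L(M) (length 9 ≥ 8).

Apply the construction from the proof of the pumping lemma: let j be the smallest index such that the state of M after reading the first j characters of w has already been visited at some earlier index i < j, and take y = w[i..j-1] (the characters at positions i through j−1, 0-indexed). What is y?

a

Run of M on w = a b b a a a b b a:
  step 0: p0  (start)
  step 1: p7  (read a: p0→p7)
  step 2: p6  (read b: p7→p6)
  step 3: p2  (read b: p6→p2)
  step 4: p5  (read a: p2→p5)
  step 5: p1  (read a: p5→p1)
  step 6: p1  (read a: p1→p1)   ← first repeat (p1 seen earlier)
  step 7: p5  (read b: p1→p5)
  step 8: p4  (read b: p5→p4)
  step 9: p5  (read a: p4→p5)

So i = 5, j = 6, giving x = w[0:5] = abbaa, y = w[5:6] = a, z = w[6:9] = bba.
Check: |xy| = 6 ≤ 8 and |y| = 1 ≥ 1. Reading y takes M from p1 back to p1, so every xyⁱz is accepted.
With |Q| = 8, pigeonhole forces a state repeat no later than step 8; the substring read between the first and second visits to that state can be pumped.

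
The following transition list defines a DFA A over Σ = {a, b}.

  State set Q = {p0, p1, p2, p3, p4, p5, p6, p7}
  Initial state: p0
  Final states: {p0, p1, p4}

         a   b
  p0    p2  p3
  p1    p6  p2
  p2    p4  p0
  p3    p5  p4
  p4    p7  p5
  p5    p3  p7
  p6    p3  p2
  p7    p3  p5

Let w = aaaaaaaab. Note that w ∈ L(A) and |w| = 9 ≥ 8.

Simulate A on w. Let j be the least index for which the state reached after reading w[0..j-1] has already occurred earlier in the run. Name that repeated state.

p3

State sequence: p0 -a-> p2 -a-> p4 -a-> p7 -a-> p3 -a-> p5 -a-> p3 -a-> p5 -a-> p3 -b-> p4
First repeat at step 6: p3 was already visited.

The earliest repeat is at step j = 6: A is in p3, which it already visited at step i = 4.
With |Q| = 8, pigeonhole forces a state repeat no later than step 8; the substring read between the first and second visits to that state can be pumped.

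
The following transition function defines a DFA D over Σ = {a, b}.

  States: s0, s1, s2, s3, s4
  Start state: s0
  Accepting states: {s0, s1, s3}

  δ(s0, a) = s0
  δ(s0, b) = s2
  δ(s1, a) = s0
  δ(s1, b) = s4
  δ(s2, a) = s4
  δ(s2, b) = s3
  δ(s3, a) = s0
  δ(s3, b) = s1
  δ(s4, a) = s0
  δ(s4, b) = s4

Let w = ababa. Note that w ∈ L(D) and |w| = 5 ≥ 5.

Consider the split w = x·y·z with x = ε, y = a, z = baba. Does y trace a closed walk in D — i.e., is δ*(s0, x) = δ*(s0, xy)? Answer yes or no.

yes

Run of D on the first 1 characters of w = a:
  step 0: s0  (start)
  step 1: s0  (read a: s0→s0)

After x (step 0): s0. After xy (step 1): s0.
They match, so y = a drives D around a cycle from s0 back to itself; pumping y any number of times keeps D in s0 before reading z, and xyⁱz ∈ L(D) for every i ≥ 0.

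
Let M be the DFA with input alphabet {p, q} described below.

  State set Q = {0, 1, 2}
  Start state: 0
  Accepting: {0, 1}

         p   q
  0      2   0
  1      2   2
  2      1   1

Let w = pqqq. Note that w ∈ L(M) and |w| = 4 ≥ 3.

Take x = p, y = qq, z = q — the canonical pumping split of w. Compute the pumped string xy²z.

pqqqqq

xy^2z = p·qq·qq·q = pqqqqq.
Reading y = qq takes M from 2 back to 2, so after x·y·y the machine is still in 2, and z then leads to the accepting state 1. Hence pqqqqq ∈ L(M).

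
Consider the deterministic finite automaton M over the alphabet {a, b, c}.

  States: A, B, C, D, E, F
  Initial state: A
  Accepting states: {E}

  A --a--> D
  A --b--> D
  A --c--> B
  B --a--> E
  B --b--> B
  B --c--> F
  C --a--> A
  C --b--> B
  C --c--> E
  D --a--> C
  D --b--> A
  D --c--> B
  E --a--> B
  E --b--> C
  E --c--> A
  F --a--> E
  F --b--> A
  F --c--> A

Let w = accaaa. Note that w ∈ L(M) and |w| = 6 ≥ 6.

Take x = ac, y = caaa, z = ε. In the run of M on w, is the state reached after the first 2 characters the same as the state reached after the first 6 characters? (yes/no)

Run of M on the first 6 characters of w = a c c a a a:
  step 0: A  (start)
  step 1: D  (read a: A→D)
  step 2: B  (read c: D→B)
  step 3: F  (read c: B→F)
  step 4: E  (read a: F→E)
  step 5: B  (read a: E→B)
  step 6: E  (read a: B→E)

After x (step 2): B. After xy (step 6): E.
They differ (B ≠ E), so y is not a cycle from the state after x; this split is not the one the pumping-lemma construction produces, and pumping y need not keep the string in L(M).

no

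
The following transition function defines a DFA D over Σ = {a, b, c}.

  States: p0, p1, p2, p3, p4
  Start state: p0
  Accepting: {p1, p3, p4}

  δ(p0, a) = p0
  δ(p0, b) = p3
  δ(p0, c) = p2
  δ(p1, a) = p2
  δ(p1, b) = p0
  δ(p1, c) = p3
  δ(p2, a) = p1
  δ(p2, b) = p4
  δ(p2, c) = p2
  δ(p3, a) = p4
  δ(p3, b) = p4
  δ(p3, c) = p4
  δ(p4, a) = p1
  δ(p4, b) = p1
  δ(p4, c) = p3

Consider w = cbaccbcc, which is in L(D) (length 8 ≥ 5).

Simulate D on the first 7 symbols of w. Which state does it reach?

State sequence: p0 -c-> p2 -b-> p4 -a-> p1 -c-> p3 -c-> p4 -b-> p1 -c-> p3

After reading 7 characters, D is in state p3.

p3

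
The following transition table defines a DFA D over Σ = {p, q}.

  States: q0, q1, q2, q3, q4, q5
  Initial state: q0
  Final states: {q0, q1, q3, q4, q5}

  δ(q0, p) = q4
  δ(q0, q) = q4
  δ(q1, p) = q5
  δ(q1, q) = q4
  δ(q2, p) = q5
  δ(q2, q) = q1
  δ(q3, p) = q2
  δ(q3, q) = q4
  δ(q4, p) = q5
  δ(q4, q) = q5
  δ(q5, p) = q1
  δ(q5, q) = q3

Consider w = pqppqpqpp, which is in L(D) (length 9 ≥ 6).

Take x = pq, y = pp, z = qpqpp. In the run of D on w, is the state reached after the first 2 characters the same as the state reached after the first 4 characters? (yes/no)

yes

Run of D on the first 4 characters of w = p q p p:
  step 0: q0  (start)
  step 1: q4  (read p: q0→q4)
  step 2: q5  (read q: q4→q5)
  step 3: q1  (read p: q5→q1)
  step 4: q5  (read p: q1→q5)

After x (step 2): q5. After xy (step 4): q5.
They match, so y = pp drives D around a cycle from q5 back to itself; pumping y any number of times keeps D in q5 before reading z, and xyⁱz ∈ L(D) for every i ≥ 0.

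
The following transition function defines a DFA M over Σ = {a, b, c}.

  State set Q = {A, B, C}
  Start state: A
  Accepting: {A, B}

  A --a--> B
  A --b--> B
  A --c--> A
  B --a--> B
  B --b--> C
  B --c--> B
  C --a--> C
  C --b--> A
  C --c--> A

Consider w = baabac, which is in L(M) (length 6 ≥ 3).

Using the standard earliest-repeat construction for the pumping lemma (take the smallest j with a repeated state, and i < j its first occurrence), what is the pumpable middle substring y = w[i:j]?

a

State sequence: A -b-> B -a-> B -a-> B -b-> C -a-> C -c-> A
First repeat at step 2: B was already visited.

So i = 1, j = 2, giving x = w[0:1] = b, y = w[1:2] = a, z = w[2:6] = abac.
Check: |xy| = 2 ≤ 3 and |y| = 1 ≥ 1. Reading y takes M from B back to B, so every xyⁱz is accepted.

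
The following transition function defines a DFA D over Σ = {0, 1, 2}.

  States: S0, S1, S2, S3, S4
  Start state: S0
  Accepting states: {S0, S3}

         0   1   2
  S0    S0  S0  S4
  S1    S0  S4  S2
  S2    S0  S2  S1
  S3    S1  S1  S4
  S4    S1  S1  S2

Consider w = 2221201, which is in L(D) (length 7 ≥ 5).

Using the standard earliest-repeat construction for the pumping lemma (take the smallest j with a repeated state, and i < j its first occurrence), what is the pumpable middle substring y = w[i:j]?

221

Run of D on w = 2 2 2 1 2 0 1:
  step 0: S0  (start)
  step 1: S4  (read 2: S0→S4)
  step 2: S2  (read 2: S4→S2)
  step 3: S1  (read 2: S2→S1)
  step 4: S4  (read 1: S1→S4)   ← first repeat (S4 seen earlier)
  step 5: S2  (read 2: S4→S2)
  step 6: S0  (read 0: S2→S0)
  step 7: S0  (read 1: S0→S0)

So i = 1, j = 4, giving x = w[0:1] = 2, y = w[1:4] = 221, z = w[4:7] = 201.
Check: |xy| = 4 ≤ 5 and |y| = 3 ≥ 1. Reading y takes D from S4 back to S4, so every xyⁱz is accepted.
With |Q| = 5, pigeonhole forces a state repeat no later than step 5; the substring read between the first and second visits to that state can be pumped.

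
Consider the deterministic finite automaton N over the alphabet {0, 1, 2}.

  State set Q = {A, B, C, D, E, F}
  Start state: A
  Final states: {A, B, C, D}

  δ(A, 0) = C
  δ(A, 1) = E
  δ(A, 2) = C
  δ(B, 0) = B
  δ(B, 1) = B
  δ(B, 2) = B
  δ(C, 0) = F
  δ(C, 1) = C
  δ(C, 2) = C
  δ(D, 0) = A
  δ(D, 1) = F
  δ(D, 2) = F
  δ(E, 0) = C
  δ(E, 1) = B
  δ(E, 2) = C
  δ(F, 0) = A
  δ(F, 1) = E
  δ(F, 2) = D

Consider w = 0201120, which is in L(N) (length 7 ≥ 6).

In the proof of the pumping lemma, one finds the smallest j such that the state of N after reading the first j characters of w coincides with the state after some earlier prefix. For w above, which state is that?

C

Run of N on w = 0 2 0 1 1 2 0:
  step 0: A  (start)
  step 1: C  (read 0: A→C)
  step 2: C  (read 2: C→C)   ← first repeat (C seen earlier)
  step 3: F  (read 0: C→F)
  step 4: E  (read 1: F→E)
  step 5: B  (read 1: E→B)
  step 6: B  (read 2: B→B)
  step 7: B  (read 0: B→B)

The earliest repeat is at step j = 2: N is in C, which it already visited at step i = 1.
Since N has 6 states, any run of length ≥ 6 visits 6+1 states, so by pigeonhole some state repeats within the first 6 steps — that repeat gives the pumpable loop.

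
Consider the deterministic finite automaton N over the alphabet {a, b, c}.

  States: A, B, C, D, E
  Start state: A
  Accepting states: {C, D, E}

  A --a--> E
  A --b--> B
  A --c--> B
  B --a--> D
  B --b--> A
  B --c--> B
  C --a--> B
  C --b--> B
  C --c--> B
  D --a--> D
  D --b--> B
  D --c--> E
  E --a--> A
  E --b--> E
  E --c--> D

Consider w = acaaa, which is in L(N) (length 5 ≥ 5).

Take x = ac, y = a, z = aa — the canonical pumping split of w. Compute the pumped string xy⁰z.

acaa

xy⁰z = xz = ac·aa = acaa.
Reading y = a takes N from D back to D, so after x the machine is still in D, and z then leads to the accepting state D. Hence acaa ∈ L(N).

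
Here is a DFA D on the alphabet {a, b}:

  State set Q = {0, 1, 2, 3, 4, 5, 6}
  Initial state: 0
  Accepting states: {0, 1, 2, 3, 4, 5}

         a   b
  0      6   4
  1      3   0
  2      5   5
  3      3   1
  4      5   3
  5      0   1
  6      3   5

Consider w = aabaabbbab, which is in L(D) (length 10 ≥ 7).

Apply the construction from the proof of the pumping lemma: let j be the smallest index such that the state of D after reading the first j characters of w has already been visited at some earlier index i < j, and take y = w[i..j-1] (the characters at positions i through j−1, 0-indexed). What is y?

State sequence: 0 -a-> 6 -a-> 3 -b-> 1 -a-> 3 -a-> 3 -b-> 1 -b-> 0 -b-> 4 -a-> 5 -b-> 1
First repeat at step 4: 3 was already visited.

So i = 2, j = 4, giving x = w[0:2] = aa, y = w[2:4] = ba, z = w[4:10] = abbbab.
Check: |xy| = 4 ≤ 7 and |y| = 2 ≥ 1. Reading y takes D from 3 back to 3, so every xyⁱz is accepted.

ba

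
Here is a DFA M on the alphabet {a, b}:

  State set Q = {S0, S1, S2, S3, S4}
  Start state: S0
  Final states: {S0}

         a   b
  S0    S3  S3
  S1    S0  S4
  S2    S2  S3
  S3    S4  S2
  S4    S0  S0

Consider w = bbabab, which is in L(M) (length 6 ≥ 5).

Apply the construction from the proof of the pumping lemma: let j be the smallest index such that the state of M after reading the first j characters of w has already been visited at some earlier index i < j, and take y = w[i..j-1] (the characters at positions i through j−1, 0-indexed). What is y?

a

State sequence: S0 -b-> S3 -b-> S2 -a-> S2 -b-> S3 -a-> S4 -b-> S0
First repeat at step 3: S2 was already visited.

So i = 2, j = 3, giving x = w[0:2] = bb, y = w[2:3] = a, z = w[3:6] = bab.
Check: |xy| = 3 ≤ 5 and |y| = 1 ≥ 1. Reading y takes M from S2 back to S2, so every xyⁱz is accepted.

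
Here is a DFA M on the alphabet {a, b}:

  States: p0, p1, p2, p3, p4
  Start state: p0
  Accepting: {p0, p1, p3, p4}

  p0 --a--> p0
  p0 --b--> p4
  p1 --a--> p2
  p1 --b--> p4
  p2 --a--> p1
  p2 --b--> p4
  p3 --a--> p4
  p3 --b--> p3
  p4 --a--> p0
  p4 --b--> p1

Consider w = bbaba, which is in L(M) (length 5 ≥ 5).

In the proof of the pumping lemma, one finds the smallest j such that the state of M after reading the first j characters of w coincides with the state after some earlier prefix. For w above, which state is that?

State sequence: p0 -b-> p4 -b-> p1 -a-> p2 -b-> p4 -a-> p0
First repeat at step 4: p4 was already visited.

The earliest repeat is at step j = 4: M is in p4, which it already visited at step i = 1.

p4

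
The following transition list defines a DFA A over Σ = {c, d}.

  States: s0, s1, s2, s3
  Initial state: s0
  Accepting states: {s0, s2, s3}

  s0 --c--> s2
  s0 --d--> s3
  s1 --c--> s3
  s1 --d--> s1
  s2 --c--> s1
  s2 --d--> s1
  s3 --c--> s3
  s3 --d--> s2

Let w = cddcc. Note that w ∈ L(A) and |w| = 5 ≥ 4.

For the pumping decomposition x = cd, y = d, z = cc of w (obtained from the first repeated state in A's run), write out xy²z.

xy^2z = cd·d·d·cc = cdddcc.
Reading y = d takes A from s1 back to s1, so after x·y·y the machine is still in s1, and z then leads to the accepting state s3. Hence cdddcc ∈ L(A).

cdddcc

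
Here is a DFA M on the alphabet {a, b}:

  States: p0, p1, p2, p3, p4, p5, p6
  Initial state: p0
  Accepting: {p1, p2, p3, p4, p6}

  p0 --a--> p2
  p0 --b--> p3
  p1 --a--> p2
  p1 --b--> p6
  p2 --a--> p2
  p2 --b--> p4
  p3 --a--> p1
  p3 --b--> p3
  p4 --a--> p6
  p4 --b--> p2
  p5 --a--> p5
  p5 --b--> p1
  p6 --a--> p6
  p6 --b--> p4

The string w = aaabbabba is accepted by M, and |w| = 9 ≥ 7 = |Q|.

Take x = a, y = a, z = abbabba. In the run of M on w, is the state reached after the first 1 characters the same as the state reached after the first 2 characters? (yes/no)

Run of M on the first 2 characters of w = a a:
  step 0: p0  (start)
  step 1: p2  (read a: p0→p2)
  step 2: p2  (read a: p2→p2)

After x (step 1): p2. After xy (step 2): p2.
They match, so y = a drives M around a cycle from p2 back to itself; pumping y any number of times keeps M in p2 before reading z, and xyⁱz ∈ L(M) for every i ≥ 0.

yes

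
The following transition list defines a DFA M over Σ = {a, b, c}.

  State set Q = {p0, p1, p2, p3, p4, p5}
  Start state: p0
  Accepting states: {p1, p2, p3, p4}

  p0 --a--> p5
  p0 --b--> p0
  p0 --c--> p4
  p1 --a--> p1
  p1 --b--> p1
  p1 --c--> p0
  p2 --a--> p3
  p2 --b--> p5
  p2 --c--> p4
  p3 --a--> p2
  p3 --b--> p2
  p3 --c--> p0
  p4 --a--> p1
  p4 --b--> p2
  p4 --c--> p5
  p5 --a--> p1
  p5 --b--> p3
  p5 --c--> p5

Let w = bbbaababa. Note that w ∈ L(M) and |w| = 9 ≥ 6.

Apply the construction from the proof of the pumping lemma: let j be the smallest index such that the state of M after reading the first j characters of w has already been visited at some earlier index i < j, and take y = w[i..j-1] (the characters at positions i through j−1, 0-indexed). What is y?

Run of M on w = b b b a a b a b a:
  step 0: p0  (start)
  step 1: p0  (read b: p0→p0)   ← first repeat (p0 seen earlier)
  step 2: p0  (read b: p0→p0)
  step 3: p0  (read b: p0→p0)
  step 4: p5  (read a: p0→p5)
  step 5: p1  (read a: p5→p1)
  step 6: p1  (read b: p1→p1)
  step 7: p1  (read a: p1→p1)
  step 8: p1  (read b: p1→p1)
  step 9: p1  (read a: p1→p1)

So i = 0, j = 1, giving x = w[0:0] = ε, y = w[0:1] = b, z = w[1:9] = bbaababa.
Check: |xy| = 1 ≤ 6 and |y| = 1 ≥ 1. Reading y takes M from p0 back to p0, so every xyⁱz is accepted.

b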